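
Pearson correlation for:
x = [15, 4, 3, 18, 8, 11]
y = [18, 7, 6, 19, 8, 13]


n=6, Σx=59, Σy=71, Σxy=865, Σx²=759, Σy²=1003
r = (6×865 - 59×71)/√((6×759 - 59²)(6×1003 - 71²))
= 1001/√(1073×977) = 1001/√1048321 ≈ 1001/1023.8755 ≈ 0.9777

r ≈ 0.9777


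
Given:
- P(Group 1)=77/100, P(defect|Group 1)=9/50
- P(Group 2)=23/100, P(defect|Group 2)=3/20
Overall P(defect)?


P(B) = Σ P(B|Aᵢ)×P(Aᵢ)
  9/50×77/100 = 693/5000
  3/20×23/100 = 69/2000
Sum = 1731/10000

P(defect) = 1731/10000 ≈ 17.31%


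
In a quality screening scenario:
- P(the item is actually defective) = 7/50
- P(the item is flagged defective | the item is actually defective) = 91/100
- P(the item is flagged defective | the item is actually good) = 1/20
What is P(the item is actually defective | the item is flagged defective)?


Using Bayes' theorem:
P(A|B) = P(B|A)·P(A) / P(B)

P(the item is flagged defective) = 91/100 × 7/50 + 1/20 × 43/50
= 637/5000 + 43/1000 = 213/1250

P(the item is actually defective|the item is flagged defective) = (637/5000) / (213/1250) = 637/852

P(the item is actually defective|the item is flagged defective) = 637/852 ≈ 74.77%


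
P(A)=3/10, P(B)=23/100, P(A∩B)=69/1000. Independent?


P(A)×P(B) = 69/1000
P(A∩B) = 69/1000
Equal ✓ → Independent

Yes, independent


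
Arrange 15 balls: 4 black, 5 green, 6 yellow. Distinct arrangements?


15!/(4!×5!×6!) = 630630

630630


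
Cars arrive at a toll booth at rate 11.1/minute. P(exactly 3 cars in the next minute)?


Poisson(λ=11.1): P(X=3) = e^(-λ)×λ^k/k!
= e^(-11.1) × 11.1^3 / 3!
≈ 1.511232382e-05 × 1367.631 / 6 ≈ 0.003445

P(X=3) ≈ 0.003445 ≈ 0.34%


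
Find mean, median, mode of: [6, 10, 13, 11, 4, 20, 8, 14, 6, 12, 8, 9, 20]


Sorted: [4, 6, 6, 8, 8, 9, 10, 11, 12, 13, 14, 20, 20]
Mean = 141/13
Median = 10
Freq: {6: 2, 10: 1, 13: 1, 11: 1, 4: 1, 20: 2, 8: 2, 14: 1, 12: 1, 9: 1}
Mode: [6, 8, 20]

Mean=141/13, Median=10, Mode=[6, 8, 20]


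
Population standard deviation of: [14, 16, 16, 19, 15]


Mean = 80/5 = 16
  (14-16)²=4
  (16-16)²=0
  (16-16)²=0
  (19-16)²=9
  (15-16)²=1
Σ(x-μ)² = 14
σ² = 14/5

σ = √(14/5) ≈ 1.6733


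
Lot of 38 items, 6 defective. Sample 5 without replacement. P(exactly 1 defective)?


Hypergeometric: C(6,1)×C(32,4)/C(38,5)
= 6×35960/501942 = 35960/83657

P(X=1) = 35960/83657 ≈ 42.99%


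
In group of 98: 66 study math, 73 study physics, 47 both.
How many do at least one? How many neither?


|A∪B| = 66+73-47 = 92
Neither = 98-92 = 6

At least one: 92; Neither: 6


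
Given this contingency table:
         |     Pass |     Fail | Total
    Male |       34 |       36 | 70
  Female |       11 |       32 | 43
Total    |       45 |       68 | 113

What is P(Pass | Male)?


P(Pass | Male) = 34/(34+36) = 34/70 = 17/35

P(Pass|Male) = 17/35 ≈ 48.57%


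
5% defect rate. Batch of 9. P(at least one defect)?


P(all good) = (19/20)^9 = 322687697779/512000000000
P(≥1 defect) = 189312302221/512000000000

P = 189312302221/512000000000 ≈ 36.98%


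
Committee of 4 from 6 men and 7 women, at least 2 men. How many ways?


Count by #men:
  2M,2W: C(6,2)×C(7,2)=315
  3M,1W: C(6,3)×C(7,1)=140
  4M,0W: C(6,4)×C(7,0)=15
Total = 470

470


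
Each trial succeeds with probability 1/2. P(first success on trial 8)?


Geometric: P(X=8) = (1-p)^(k-1)×p = (1/2)^7×1/2 = 1/256

P(X=8) = 1/256 ≈ 0.39%


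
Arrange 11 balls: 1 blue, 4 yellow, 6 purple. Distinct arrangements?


11!/(1!×4!×6!) = 2310

2310


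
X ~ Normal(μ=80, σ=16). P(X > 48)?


z = (48-80)/16 = -2.0
P(X > 48) = 1 - P(Z ≤ -2.0) = 1 - 0.0228 = 0.9772

P(X > 48) ≈ 0.9772


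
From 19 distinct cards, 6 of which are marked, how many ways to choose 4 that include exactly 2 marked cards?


Choose 2 of the 6 marked cards and 2 of the other 13 cards:
C(6,2)×C(13,2) = 15×78 = 1170

1170


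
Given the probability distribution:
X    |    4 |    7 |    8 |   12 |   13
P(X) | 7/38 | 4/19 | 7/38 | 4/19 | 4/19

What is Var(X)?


E[X] = 170/19
E[X²] = 1728/19
Var(X) = E[X²] - (E[X])² = 1728/19 - 28900/361 = 3932/361

Var(X) = 3932/361 ≈ 10.8920


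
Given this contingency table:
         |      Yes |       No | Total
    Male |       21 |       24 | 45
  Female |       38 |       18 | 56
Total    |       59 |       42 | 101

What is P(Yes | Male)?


P(Yes | Male) = 21/(21+24) = 21/45 = 7/15

P(Yes|Male) = 7/15 ≈ 46.67%


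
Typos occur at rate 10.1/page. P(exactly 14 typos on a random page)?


Poisson(λ=10.1): P(X=14) = e^(-λ)×λ^k/k!
= e^(-10.1) × 10.1^14 / 14!
≈ 4.107955523e-05 × 1.14947421324e+14 / 87178291200 ≈ 0.054165

P(X=14) ≈ 0.054165 ≈ 5.42%


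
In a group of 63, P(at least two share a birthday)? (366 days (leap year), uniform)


P(all different) = Π(366-i)/366 for i=0..62
= 0.003452
P(match) = 1 - 0.003452 = 0.996548

P ≈ 0.9965 ≈ 99.65%


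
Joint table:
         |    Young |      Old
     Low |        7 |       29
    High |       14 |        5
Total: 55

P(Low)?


P(Low) = (7+29)/55 = 36/55

P(Low) = 36/55 ≈ 65.45%


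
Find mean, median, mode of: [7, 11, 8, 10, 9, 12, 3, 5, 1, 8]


Sorted: [1, 3, 5, 7, 8, 8, 9, 10, 11, 12]
Mean = 74/10 = 37/5
Median = 8
Freq: {7: 1, 11: 1, 8: 2, 10: 1, 9: 1, 12: 1, 3: 1, 5: 1, 1: 1}
Mode: [8]

Mean=37/5, Median=8, Mode=8


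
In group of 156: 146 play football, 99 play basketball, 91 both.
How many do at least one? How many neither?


|A∪B| = 146+99-91 = 154
Neither = 156-154 = 2

At least one: 154; Neither: 2


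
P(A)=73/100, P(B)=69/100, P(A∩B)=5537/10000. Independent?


P(A)×P(B) = 5037/10000
P(A∩B) = 5537/10000
Not equal → NOT independent

No, not independent


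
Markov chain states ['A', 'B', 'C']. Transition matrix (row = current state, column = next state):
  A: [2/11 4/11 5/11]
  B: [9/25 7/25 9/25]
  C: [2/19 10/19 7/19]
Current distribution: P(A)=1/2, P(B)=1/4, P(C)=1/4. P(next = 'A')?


P(next=A) = Σᵢ P(now=i)×P(i→A)
= 1/2×2/11 + 1/4×9/25 + 1/4×2/19
= 1/11 + 9/100 + 1/38 = 4331/20900

P = 4331/20900 ≈ 0.2072


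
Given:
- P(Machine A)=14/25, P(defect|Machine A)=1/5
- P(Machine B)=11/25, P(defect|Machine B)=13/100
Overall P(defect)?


P(B) = Σ P(B|Aᵢ)×P(Aᵢ)
  1/5×14/25 = 14/125
  13/100×11/25 = 143/2500
Sum = 423/2500

P(defect) = 423/2500 ≈ 16.92%


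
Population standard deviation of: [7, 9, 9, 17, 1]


Mean = 43/5
  (7-43/5)²=64/25
  (9-43/5)²=4/25
  (9-43/5)²=4/25
  (17-43/5)²=1764/25
  (1-43/5)²=1444/25
Σ(x-μ)² = 656/5
σ² = (656/5)/5 = 656/25

σ = √(656/25) ≈ 5.1225


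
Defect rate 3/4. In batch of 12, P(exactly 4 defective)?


Binomial: P(X=4) = C(12,4)×p^4×(1-p)^8
= 495 × 81/256 × 1/65536 = 40095/16777216

P(X=4) = 40095/16777216 ≈ 0.24%


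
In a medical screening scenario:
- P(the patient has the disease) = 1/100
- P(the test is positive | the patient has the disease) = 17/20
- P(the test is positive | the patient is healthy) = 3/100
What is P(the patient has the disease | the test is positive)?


Using Bayes' theorem:
P(A|B) = P(B|A)·P(A) / P(B)

P(the test is positive) = 17/20 × 1/100 + 3/100 × 99/100
= 17/2000 + 297/10000 = 191/5000

P(the patient has the disease|the test is positive) = (17/2000) / (191/5000) = 85/382

P(the patient has the disease|the test is positive) = 85/382 ≈ 22.25%


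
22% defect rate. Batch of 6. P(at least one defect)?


P(all good) = (39/50)^6 = 3518743761/15625000000
P(≥1 defect) = 12106256239/15625000000

P = 12106256239/15625000000 ≈ 77.48%


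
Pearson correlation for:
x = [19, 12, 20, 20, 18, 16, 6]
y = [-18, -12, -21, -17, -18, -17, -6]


n=7, Σx=111, Σy=-109, Σxy=-1878, Σx²=1921, Σy²=1847
r = (7×(-1878) - 111×(-109))/√((7×1921 - 111²)(7×1847 - (-109)²))
= -1047/√(1126×1048) = -1047/√1180048 ≈ -1047/1086.3001 ≈ -0.9638

r ≈ -0.9638


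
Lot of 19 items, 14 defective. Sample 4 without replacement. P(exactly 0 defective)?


Hypergeometric: C(14,0)×C(5,4)/C(19,4)
= 1×5/3876 = 5/3876

P(X=0) = 5/3876 ≈ 0.13%


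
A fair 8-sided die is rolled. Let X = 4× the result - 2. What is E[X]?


E[die] = (1+8)/2 = 9/2
E[X] = 4×9/2 - 2 = 16

E[X] = 16


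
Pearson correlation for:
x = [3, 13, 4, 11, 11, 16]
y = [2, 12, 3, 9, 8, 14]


n=6, Σx=58, Σy=48, Σxy=585, Σx²=692, Σy²=498
r = (6×585 - 58×48)/√((6×692 - 58²)(6×498 - 48²))
= 726/√(788×684) = 726/√538992 ≈ 726/734.1607 ≈ 0.9889

r ≈ 0.9889


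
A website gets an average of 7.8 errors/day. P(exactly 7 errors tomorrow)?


Poisson(λ=7.8): P(X=7) = e^(-λ)×λ^k/k!
= e^(-7.8) × 7.8^7 / 7!
≈ 0.000409734979 × 1756556.88549 / 5040 ≈ 0.142802

P(X=7) ≈ 0.142802 ≈ 14.28%


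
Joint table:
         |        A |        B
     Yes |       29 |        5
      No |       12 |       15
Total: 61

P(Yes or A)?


P(Yes∨A) = P(Yes) + P(A) - P(Yes∧A)
= (34 + 41 - 29)/61 = 46/61

P = 46/61 ≈ 75.41%


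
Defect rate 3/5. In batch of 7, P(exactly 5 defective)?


Binomial: P(X=5) = C(7,5)×p^5×(1-p)^2
= 21 × 243/3125 × 4/25 = 20412/78125

P(X=5) = 20412/78125 ≈ 26.13%


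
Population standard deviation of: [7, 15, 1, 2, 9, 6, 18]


Mean = 58/7
  (7-58/7)²=81/49
  (15-58/7)²=2209/49
  (1-58/7)²=2601/49
  (2-58/7)²=1936/49
  (9-58/7)²=25/49
  (6-58/7)²=256/49
  (18-58/7)²=4624/49
Σ(x-μ)² = 1676/7
σ² = (1676/7)/7 = 1676/49

σ = √(1676/49) ≈ 5.8484


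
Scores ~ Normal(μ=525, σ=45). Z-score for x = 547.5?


z = (x - μ)/σ = (547.5 - 525)/45 = 0.5

z = 0.5


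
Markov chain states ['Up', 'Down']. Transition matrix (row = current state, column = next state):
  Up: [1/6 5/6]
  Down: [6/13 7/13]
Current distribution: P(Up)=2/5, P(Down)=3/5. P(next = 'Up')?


P(next=Up) = Σᵢ P(now=i)×P(i→Up)
= 2/5×1/6 + 3/5×6/13
= 1/15 + 18/65 = 67/195

P = 67/195 ≈ 0.3436


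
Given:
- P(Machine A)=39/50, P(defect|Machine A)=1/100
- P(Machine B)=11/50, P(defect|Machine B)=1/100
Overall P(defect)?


P(B) = Σ P(B|Aᵢ)×P(Aᵢ)
  1/100×39/50 = 39/5000
  1/100×11/50 = 11/5000
Sum = 1/100

P(defect) = 1/100 ≈ 1.00%


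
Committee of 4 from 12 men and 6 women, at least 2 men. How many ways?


Count by #men:
  2M,2W: C(12,2)×C(6,2)=990
  3M,1W: C(12,3)×C(6,1)=1320
  4M,0W: C(12,4)×C(6,0)=495
Total = 2805

2805


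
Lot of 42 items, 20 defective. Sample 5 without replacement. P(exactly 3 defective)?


Hypergeometric: C(20,3)×C(22,2)/C(42,5)
= 1140×231/850668 = 165/533

P(X=3) = 165/533 ≈ 30.96%


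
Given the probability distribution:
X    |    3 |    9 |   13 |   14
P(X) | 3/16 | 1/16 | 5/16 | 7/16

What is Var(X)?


E[X] = 181/16
E[X²] = 2325/16
Var(X) = E[X²] - (E[X])² = 2325/16 - 32761/256 = 4439/256

Var(X) = 4439/256 ≈ 17.3398


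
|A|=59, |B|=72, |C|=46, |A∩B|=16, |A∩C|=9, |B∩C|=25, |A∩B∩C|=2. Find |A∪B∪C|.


|A∪B∪C| = 59+72+46-16-9-25+2 = 129

|A∪B∪C| = 129


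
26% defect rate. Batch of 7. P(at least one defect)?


P(all good) = (37/50)^7 = 94931877133/781250000000
P(≥1 defect) = 686318122867/781250000000

P = 686318122867/781250000000 ≈ 87.85%


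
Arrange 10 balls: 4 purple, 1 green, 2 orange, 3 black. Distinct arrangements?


10!/(4!×1!×2!×3!) = 12600

12600


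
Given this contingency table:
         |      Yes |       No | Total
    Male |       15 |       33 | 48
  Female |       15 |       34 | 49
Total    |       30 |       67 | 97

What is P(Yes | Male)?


P(Yes | Male) = 15/(15+33) = 15/48 = 5/16

P(Yes|Male) = 5/16 ≈ 31.25%


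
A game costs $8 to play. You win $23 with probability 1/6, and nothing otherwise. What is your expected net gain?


E[gain] = (23-8)×1/6 + (-8)×5/6
= 5/2 - 20/3 = -25/6

Expected net gain = $-25/6 ≈ $-4.17


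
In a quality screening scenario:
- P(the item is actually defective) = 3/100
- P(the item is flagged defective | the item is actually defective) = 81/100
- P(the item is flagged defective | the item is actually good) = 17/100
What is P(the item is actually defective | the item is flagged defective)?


Using Bayes' theorem:
P(A|B) = P(B|A)·P(A) / P(B)

P(the item is flagged defective) = 81/100 × 3/100 + 17/100 × 97/100
= 243/10000 + 1649/10000 = 473/2500

P(the item is actually defective|the item is flagged defective) = (243/10000) / (473/2500) = 243/1892

P(the item is actually defective|the item is flagged defective) = 243/1892 ≈ 12.84%


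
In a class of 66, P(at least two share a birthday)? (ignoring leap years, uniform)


P(all different) = Π(365-i)/365 for i=0..65
= 0.001904
P(match) = 1 - 0.001904 = 0.998096

P ≈ 0.9981 ≈ 99.81%


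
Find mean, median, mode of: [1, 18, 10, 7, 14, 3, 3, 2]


Sorted: [1, 2, 3, 3, 7, 10, 14, 18]
Mean = 58/8 = 29/4
Median = 5
Freq: {1: 1, 18: 1, 10: 1, 7: 1, 14: 1, 3: 2, 2: 1}
Mode: [3]

Mean=29/4, Median=5, Mode=3


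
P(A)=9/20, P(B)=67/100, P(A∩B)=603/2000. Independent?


P(A)×P(B) = 603/2000
P(A∩B) = 603/2000
Equal ✓ → Independent

Yes, independent


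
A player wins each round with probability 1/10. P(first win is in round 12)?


Geometric: P(X=12) = (1-p)^(k-1)×p = (9/10)^11×1/10 = 31381059609/1000000000000

P(X=12) = 31381059609/1000000000000 ≈ 3.14%


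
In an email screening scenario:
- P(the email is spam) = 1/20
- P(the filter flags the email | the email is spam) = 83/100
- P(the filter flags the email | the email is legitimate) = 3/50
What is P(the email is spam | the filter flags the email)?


Using Bayes' theorem:
P(A|B) = P(B|A)·P(A) / P(B)

P(the filter flags the email) = 83/100 × 1/20 + 3/50 × 19/20
= 83/2000 + 57/1000 = 197/2000

P(the email is spam|the filter flags the email) = (83/2000) / (197/2000) = 83/197

P(the email is spam|the filter flags the email) = 83/197 ≈ 42.13%


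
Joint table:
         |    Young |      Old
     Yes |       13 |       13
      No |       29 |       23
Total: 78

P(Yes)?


P(Yes) = (13+13)/78 = 26/78 = 1/3

P(Yes) = 1/3 ≈ 33.33%


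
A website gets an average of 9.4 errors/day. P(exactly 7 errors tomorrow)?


Poisson(λ=9.4): P(X=7) = e^(-λ)×λ^k/k!
= e^(-9.4) × 9.4^7 / 7!
≈ 8.272406556e-05 × 6484775.94193 / 5040 ≈ 0.106438

P(X=7) ≈ 0.106438 ≈ 10.64%


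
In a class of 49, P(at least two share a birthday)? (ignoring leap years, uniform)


P(all different) = Π(365-i)/365 for i=0..48
= 0.034220
P(match) = 1 - 0.034220 = 0.965780

P ≈ 0.9658 ≈ 96.58%


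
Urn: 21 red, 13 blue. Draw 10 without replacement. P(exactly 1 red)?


Hypergeometric: C(21,1)×C(13,9)/C(34,10)
= 21×715/131128140 = 7/61132

P(X=1) = 7/61132 ≈ 0.01%


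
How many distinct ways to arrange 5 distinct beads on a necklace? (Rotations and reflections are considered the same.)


Free circular arrangements: rotations and reflections both identified.
(n-1)!/2 = 4!/2 = 24/2 = 12

12


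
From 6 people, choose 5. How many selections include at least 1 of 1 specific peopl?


Complement: C(6,5) - C(5,5) = 6 - 1 = 5

5


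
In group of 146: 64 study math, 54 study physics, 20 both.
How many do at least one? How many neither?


|A∪B| = 64+54-20 = 98
Neither = 146-98 = 48

At least one: 98; Neither: 48


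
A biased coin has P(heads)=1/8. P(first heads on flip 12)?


Geometric: P(X=12) = (1-p)^(k-1)×p = (7/8)^11×1/8 = 1977326743/68719476736

P(X=12) = 1977326743/68719476736 ≈ 2.88%


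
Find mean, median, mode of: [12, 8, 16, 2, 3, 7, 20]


Sorted: [2, 3, 7, 8, 12, 16, 20]
Mean = 68/7
Median = 8
Freq: {12: 1, 8: 1, 16: 1, 2: 1, 3: 1, 7: 1, 20: 1}
Mode: No mode

Mean=68/7, Median=8, Mode=No mode


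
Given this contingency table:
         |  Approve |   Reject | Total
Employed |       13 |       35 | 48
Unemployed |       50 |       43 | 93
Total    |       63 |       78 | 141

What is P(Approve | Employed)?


P(Approve | Employed) = 13/(13+35) = 13/48

P(Approve|Employed) = 13/48 ≈ 27.08%


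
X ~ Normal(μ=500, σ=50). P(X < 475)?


z = (475-500)/50 = -0.5
P(Z < -0.5) = 0.3085

P(X < 475) ≈ 0.3085


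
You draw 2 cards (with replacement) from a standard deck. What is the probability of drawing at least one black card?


P(not a black card) = 26/52 = 1/2
P(none in 2 draws) = (1/2)^2 = 1/4
P(≥1 black card) = 1 - 1/4 = 3/4

P = 3/4 ≈ 75.00%


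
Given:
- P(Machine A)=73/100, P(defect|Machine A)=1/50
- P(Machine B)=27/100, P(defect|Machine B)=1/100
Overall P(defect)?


P(B) = Σ P(B|Aᵢ)×P(Aᵢ)
  1/50×73/100 = 73/5000
  1/100×27/100 = 27/10000
Sum = 173/10000

P(defect) = 173/10000 ≈ 1.73%


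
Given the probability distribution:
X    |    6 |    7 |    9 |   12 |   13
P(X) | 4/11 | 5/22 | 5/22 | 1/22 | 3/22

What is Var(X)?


E[X] = 179/22
E[X²] = 1589/22
Var(X) = E[X²] - (E[X])² = 1589/22 - 32041/484 = 2917/484

Var(X) = 2917/484 ≈ 6.0269


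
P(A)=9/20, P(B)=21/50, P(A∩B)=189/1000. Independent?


P(A)×P(B) = 189/1000
P(A∩B) = 189/1000
Equal ✓ → Independent

Yes, independent


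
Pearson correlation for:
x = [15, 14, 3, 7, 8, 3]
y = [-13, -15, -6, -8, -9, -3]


n=6, Σx=50, Σy=-54, Σxy=-560, Σx²=552, Σy²=584
r = (6×(-560) - 50×(-54))/√((6×552 - 50²)(6×584 - (-54)²))
= -660/√(812×588) = -660/√477456 ≈ -660/690.9819 ≈ -0.9552

r ≈ -0.9552


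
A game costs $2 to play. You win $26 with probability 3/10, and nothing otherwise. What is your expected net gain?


E[gain] = (26-2)×3/10 + (-2)×7/10
= 36/5 - 7/5 = 29/5

Expected net gain = $29/5 ≈ $5.80


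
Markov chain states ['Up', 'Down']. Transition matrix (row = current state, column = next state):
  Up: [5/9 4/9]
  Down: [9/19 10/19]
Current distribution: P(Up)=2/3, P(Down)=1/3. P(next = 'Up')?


P(next=Up) = Σᵢ P(now=i)×P(i→Up)
= 2/3×5/9 + 1/3×9/19
= 10/27 + 3/19 = 271/513

P = 271/513 ≈ 0.5283


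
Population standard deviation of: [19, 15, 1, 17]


Mean = 52/4 = 13
  (19-13)²=36
  (15-13)²=4
  (1-13)²=144
  (17-13)²=16
Σ(x-μ)² = 200
σ² = 200/4 = 50

σ = √(50) ≈ 7.0711


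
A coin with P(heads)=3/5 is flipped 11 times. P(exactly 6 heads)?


Binomial: P(X=6) = C(11,6)×p^6×(1-p)^5
= 462 × 729/15625 × 32/3125 = 10777536/48828125

P(X=6) = 10777536/48828125 ≈ 22.07%


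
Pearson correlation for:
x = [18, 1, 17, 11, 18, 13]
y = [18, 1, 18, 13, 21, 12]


n=6, Σx=78, Σy=83, Σxy=1308, Σx²=1228, Σy²=1403
r = (6×1308 - 78×83)/√((6×1228 - 78²)(6×1403 - 83²))
= 1374/√(1284×1529) = 1374/√1963236 ≈ 1374/1401.1552 ≈ 0.9806

r ≈ 0.9806


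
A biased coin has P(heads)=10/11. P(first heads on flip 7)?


Geometric: P(X=7) = (1-p)^(k-1)×p = (1/11)^6×10/11 = 10/19487171

P(X=7) = 10/19487171 ≈ 0.00%


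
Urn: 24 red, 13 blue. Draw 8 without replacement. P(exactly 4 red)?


Hypergeometric: C(24,4)×C(13,4)/C(37,8)
= 10626×715/38608020 = 23023/116994

P(X=4) = 23023/116994 ≈ 19.68%


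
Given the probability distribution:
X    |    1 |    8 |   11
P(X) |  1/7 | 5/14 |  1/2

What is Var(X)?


E[X] = 17/2
E[X²] = 167/2
Var(X) = E[X²] - (E[X])² = 167/2 - 289/4 = 45/4

Var(X) = 45/4 ≈ 11.2500


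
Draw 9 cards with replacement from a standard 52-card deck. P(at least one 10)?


P(not a 10) = 48/52 = 12/13
P(none in 9 draws) = (12/13)^9 = 5159780352/10604499373
P(≥1 10) = 1 - 5159780352/10604499373 = 5444719021/10604499373

P = 5444719021/10604499373 ≈ 51.34%


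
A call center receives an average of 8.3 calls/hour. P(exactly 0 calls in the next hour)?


Poisson(λ=8.3): P(X=0) = e^(-λ)×λ^k/k!
= e^(-8.3) × 8.3^0 / 0!
≈ 0.0002485168271 × 1 / 1 ≈ 0.000249

P(X=0) ≈ 0.000249 ≈ 0.02%


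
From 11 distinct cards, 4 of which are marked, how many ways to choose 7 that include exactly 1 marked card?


Choose 1 of the 4 marked cards and 6 of the other 7 cards:
C(4,1)×C(7,6) = 4×7 = 28

28


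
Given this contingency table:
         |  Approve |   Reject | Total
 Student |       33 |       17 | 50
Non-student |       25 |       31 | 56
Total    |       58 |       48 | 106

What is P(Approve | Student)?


P(Approve | Student) = 33/(33+17) = 33/50

P(Approve|Student) = 33/50 ≈ 66.00%


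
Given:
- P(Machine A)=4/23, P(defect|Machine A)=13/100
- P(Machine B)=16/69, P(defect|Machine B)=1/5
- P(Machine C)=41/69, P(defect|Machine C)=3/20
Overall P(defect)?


P(B) = Σ P(B|Aᵢ)×P(Aᵢ)
  13/100×4/23 = 13/575
  1/5×16/69 = 16/345
  3/20×41/69 = 41/460
Sum = 1091/6900

P(defect) = 1091/6900 ≈ 15.81%


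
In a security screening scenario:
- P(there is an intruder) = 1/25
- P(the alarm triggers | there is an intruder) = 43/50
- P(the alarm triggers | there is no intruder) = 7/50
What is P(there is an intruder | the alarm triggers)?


Using Bayes' theorem:
P(A|B) = P(B|A)·P(A) / P(B)

P(the alarm triggers) = 43/50 × 1/25 + 7/50 × 24/25
= 43/1250 + 84/625 = 211/1250

P(there is an intruder|the alarm triggers) = (43/1250) / (211/1250) = 43/211

P(there is an intruder|the alarm triggers) = 43/211 ≈ 20.38%


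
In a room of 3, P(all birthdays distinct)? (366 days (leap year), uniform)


P(all different) = Π(366-i)/366 for i=0..2
= (366/366)×(365/366)×...×(364/366)
= 0.991818

P ≈ 0.9918 ≈ 99.18%


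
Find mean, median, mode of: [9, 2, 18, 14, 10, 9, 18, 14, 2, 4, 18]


Sorted: [2, 2, 4, 9, 9, 10, 14, 14, 18, 18, 18]
Mean = 118/11
Median = 10
Freq: {9: 2, 2: 2, 18: 3, 14: 2, 10: 1, 4: 1}
Mode: [18]

Mean=118/11, Median=10, Mode=18


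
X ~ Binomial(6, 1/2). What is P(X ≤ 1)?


P(X ≤ 1) = Σ P(X=i) for i=0..1
P(X=0) = 1/64
P(X=1) = 3/32
Sum = 7/64

P(X ≤ 1) = 7/64 ≈ 10.94%


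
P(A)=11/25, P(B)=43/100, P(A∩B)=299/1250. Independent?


P(A)×P(B) = 473/2500
P(A∩B) = 299/1250
Not equal → NOT independent

No, not independent


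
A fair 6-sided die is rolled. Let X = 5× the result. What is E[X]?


E[die] = (1+6)/2 = 7/2
E[X] = 5 × 7/2 = 35/2

E[X] = 35/2


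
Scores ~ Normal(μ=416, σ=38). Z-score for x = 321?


z = (x - μ)/σ = (321 - 416)/38 = -2.5

z = -2.5


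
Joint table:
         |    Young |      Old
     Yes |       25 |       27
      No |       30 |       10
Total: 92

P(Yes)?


P(Yes) = (25+27)/92 = 52/92 = 13/23

P(Yes) = 13/23 ≈ 56.52%


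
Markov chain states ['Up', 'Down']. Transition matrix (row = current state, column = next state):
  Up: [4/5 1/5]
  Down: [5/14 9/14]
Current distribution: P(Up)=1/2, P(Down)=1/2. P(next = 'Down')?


P(next=Down) = Σᵢ P(now=i)×P(i→Down)
= 1/2×1/5 + 1/2×9/14
= 1/10 + 9/28 = 59/140

P = 59/140 ≈ 0.4214


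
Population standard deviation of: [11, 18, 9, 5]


Mean = 43/4
  (11-43/4)²=1/16
  (18-43/4)²=841/16
  (9-43/4)²=49/16
  (5-43/4)²=529/16
Σ(x-μ)² = 355/4
σ² = (355/4)/4 = 355/16

σ = √(355/16) ≈ 4.7104


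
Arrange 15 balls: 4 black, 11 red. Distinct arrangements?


15!/(4!×11!) = 1365

1365


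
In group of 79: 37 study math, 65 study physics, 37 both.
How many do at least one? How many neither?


|A∪B| = 37+65-37 = 65
Neither = 79-65 = 14

At least one: 65; Neither: 14


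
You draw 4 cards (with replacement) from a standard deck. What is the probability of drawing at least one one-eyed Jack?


P(not a one-eyed Jack) = 50/52 = 25/26
P(none in 4 draws) = (25/26)^4 = 390625/456976
P(≥1 one-eyed Jack) = 1 - 390625/456976 = 66351/456976

P = 66351/456976 ≈ 14.52%


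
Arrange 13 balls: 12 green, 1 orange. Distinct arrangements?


13!/(12!×1!) = 13

13


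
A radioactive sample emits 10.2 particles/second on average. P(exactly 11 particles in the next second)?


Poisson(λ=10.2): P(X=11) = e^(-λ)×λ^k/k!
= e^(-10.2) × 10.2^11 / 11!
≈ 3.717031868e-05 × 124337430839 / 39916800 ≈ 0.115782

P(X=11) ≈ 0.115782 ≈ 11.58%


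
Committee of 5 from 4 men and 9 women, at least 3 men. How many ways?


Count by #men:
  3M,2W: C(4,3)×C(9,2)=144
  4M,1W: C(4,4)×C(9,1)=9
Total = 153

153


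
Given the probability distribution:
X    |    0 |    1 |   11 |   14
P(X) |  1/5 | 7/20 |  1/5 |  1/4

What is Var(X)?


E[X] = 121/20
E[X²] = 1471/20
Var(X) = E[X²] - (E[X])² = 1471/20 - 14641/400 = 14779/400

Var(X) = 14779/400 ≈ 36.9475


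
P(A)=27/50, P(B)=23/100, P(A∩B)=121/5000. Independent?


P(A)×P(B) = 621/5000
P(A∩B) = 121/5000
Not equal → NOT independent

No, not independent


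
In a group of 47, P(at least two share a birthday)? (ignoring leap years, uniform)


P(all different) = Π(365-i)/365 for i=0..46
= 0.045226
P(match) = 1 - 0.045226 = 0.954774

P ≈ 0.9548 ≈ 95.48%


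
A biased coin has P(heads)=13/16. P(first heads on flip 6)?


Geometric: P(X=6) = (1-p)^(k-1)×p = (3/16)^5×13/16 = 3159/16777216

P(X=6) = 3159/16777216 ≈ 0.02%


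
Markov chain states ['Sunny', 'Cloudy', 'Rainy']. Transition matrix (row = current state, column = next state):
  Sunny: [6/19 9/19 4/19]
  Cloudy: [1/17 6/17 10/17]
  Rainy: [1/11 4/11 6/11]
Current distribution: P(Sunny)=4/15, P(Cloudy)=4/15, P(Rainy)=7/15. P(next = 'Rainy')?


P(next=Rainy) = Σᵢ P(now=i)×P(i→Rainy)
= 4/15×4/19 + 4/15×10/17 + 7/15×6/11
= 16/285 + 8/51 + 14/55 = 8306/17765

P = 8306/17765 ≈ 0.4675


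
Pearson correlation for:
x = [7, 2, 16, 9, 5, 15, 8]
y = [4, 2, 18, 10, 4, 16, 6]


n=7, Σx=62, Σy=60, Σxy=718, Σx²=704, Σy²=752
r = (7×718 - 62×60)/√((7×704 - 62²)(7×752 - 60²))
= 1306/√(1084×1664) = 1306/√1803776 ≈ 1306/1343.0473 ≈ 0.9724

r ≈ 0.9724


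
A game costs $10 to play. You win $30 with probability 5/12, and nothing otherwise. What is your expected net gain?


E[gain] = (30-10)×5/12 + (-10)×7/12
= 25/3 - 35/6 = 5/2

Expected net gain = $5/2 ≈ $2.50


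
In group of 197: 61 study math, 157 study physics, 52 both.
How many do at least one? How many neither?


|A∪B| = 61+157-52 = 166
Neither = 197-166 = 31

At least one: 166; Neither: 31


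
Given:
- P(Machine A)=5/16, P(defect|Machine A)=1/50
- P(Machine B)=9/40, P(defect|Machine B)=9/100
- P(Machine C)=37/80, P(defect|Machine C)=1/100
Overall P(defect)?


P(B) = Σ P(B|Aᵢ)×P(Aᵢ)
  1/50×5/16 = 1/160
  9/100×9/40 = 81/4000
  1/100×37/80 = 37/8000
Sum = 249/8000

P(defect) = 249/8000 ≈ 3.11%


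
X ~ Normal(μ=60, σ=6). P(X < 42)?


z = (42-60)/6 = -3.0
P(Z < -3.0) = 0.0013

P(X < 42) ≈ 0.0013


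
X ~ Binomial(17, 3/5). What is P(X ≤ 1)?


P(X ≤ 1) = Σ P(X=i) for i=0..1
P(X=0) = 131072/762939453125
P(X=1) = 3342336/762939453125
Sum = 3473408/762939453125

P(X ≤ 1) = 3473408/762939453125 ≈ 0.00%


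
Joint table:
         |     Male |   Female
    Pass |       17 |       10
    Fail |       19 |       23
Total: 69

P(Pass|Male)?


P(Pass|Male) = 17/(17+19) = 17/36

P = 17/36 ≈ 47.22%


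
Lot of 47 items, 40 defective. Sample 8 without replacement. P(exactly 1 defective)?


Hypergeometric: C(40,1)×C(7,7)/C(47,8)
= 40×1/314457495 = 8/62891499

P(X=1) = 8/62891499 ≈ 0.00%


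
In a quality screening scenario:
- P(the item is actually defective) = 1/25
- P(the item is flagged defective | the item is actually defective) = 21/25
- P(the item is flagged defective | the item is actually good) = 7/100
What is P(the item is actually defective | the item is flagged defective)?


Using Bayes' theorem:
P(A|B) = P(B|A)·P(A) / P(B)

P(the item is flagged defective) = 21/25 × 1/25 + 7/100 × 24/25
= 21/625 + 42/625 = 63/625

P(the item is actually defective|the item is flagged defective) = (21/625) / (63/625) = 1/3

P(the item is actually defective|the item is flagged defective) = 1/3 ≈ 33.33%


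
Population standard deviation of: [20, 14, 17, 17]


Mean = 68/4 = 17
  (20-17)²=9
  (14-17)²=9
  (17-17)²=0
  (17-17)²=0
Σ(x-μ)² = 18
σ² = 18/4 = 9/2

σ = √(9/2) ≈ 2.1213


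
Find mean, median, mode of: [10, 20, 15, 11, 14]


Sorted: [10, 11, 14, 15, 20]
Mean = 70/5 = 14
Median = 14
Freq: {10: 1, 20: 1, 15: 1, 11: 1, 14: 1}
Mode: No mode

Mean=14, Median=14, Mode=No mode


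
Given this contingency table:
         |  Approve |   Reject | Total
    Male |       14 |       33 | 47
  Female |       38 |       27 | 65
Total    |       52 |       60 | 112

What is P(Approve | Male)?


P(Approve | Male) = 14/(14+33) = 14/47

P(Approve|Male) = 14/47 ≈ 29.79%


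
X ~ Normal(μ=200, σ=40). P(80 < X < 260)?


z₁=(80-200)/40=-3.0, z₂=(260-200)/40=1.5
P = Φ(1.5) - Φ(-3.0) = 0.933193 - 0.001350 = 0.931843 ≈ 0.9318

P(80 < X < 260) ≈ 0.9318


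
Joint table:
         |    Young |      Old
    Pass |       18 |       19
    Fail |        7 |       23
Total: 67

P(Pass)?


P(Pass) = (18+19)/67 = 37/67

P(Pass) = 37/67 ≈ 55.22%


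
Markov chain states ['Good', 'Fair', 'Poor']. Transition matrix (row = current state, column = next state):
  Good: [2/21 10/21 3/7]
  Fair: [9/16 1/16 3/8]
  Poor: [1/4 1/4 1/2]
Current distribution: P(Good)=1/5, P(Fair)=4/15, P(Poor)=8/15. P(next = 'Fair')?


P(next=Fair) = Σᵢ P(now=i)×P(i→Fair)
= 1/5×10/21 + 4/15×1/16 + 8/15×1/4
= 2/21 + 1/60 + 2/15 = 103/420

P = 103/420 ≈ 0.2452


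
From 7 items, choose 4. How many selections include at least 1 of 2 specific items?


Complement: C(7,4) - C(5,4) = 35 - 5 = 30

30


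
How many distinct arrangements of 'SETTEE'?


Letters: 6, freq: {'S': 1, 'E': 3, 'T': 2}
6!/(1!×3!×2!) = 720/12 = 60

60


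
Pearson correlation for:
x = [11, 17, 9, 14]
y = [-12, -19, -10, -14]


n=4, Σx=51, Σy=-55, Σxy=-741, Σx²=687, Σy²=801
r = (4×(-741) - 51×(-55))/√((4×687 - 51²)(4×801 - (-55)²))
= -159/√(147×179) = -159/√26313 ≈ -159/162.2128 ≈ -0.9802

r ≈ -0.9802


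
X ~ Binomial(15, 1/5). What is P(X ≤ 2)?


P(X ≤ 2) = Σ P(X=i) for i=0..2
P(X=0) = 1073741824/30517578125
P(X=1) = 805306368/6103515625
P(X=2) = 1409286144/6103515625
Sum = 12146704384/30517578125

P(X ≤ 2) = 12146704384/30517578125 ≈ 39.80%


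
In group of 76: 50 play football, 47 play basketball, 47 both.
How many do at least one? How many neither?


|A∪B| = 50+47-47 = 50
Neither = 76-50 = 26

At least one: 50; Neither: 26


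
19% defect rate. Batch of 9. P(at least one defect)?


P(all good) = (81/100)^9 = 150094635296999121/1000000000000000000
P(≥1 defect) = 849905364703000879/1000000000000000000

P = 849905364703000879/1000000000000000000 ≈ 84.99%


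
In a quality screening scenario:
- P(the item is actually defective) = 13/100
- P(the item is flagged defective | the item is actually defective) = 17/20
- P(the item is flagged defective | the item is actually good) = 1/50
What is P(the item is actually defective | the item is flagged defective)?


Using Bayes' theorem:
P(A|B) = P(B|A)·P(A) / P(B)

P(the item is flagged defective) = 17/20 × 13/100 + 1/50 × 87/100
= 221/2000 + 87/5000 = 1279/10000

P(the item is actually defective|the item is flagged defective) = (221/2000) / (1279/10000) = 1105/1279

P(the item is actually defective|the item is flagged defective) = 1105/1279 ≈ 86.40%


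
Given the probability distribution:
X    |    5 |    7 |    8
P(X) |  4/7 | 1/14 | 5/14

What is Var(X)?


E[X] = 87/14
E[X²] = 569/14
Var(X) = E[X²] - (E[X])² = 569/14 - 7569/196 = 397/196

Var(X) = 397/196 ≈ 2.0255


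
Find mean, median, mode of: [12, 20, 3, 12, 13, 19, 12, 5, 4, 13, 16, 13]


Sorted: [3, 4, 5, 12, 12, 12, 13, 13, 13, 16, 19, 20]
Mean = 142/12 = 71/6
Median = 25/2
Freq: {12: 3, 20: 1, 3: 1, 13: 3, 19: 1, 5: 1, 4: 1, 16: 1}
Mode: [12, 13]

Mean=71/6, Median=25/2, Mode=[12, 13]


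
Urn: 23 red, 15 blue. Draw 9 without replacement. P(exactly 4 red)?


Hypergeometric: C(23,4)×C(15,5)/C(38,9)
= 8855×3003/163011640 = 483483/2963848

P(X=4) = 483483/2963848 ≈ 16.31%


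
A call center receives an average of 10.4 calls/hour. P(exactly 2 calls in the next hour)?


Poisson(λ=10.4): P(X=2) = e^(-λ)×λ^k/k!
= e^(-10.4) × 10.4^2 / 2!
≈ 3.043248301e-05 × 108.16 / 2 ≈ 0.001646

P(X=2) ≈ 0.001646 ≈ 0.16%


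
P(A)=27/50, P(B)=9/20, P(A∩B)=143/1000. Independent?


P(A)×P(B) = 243/1000
P(A∩B) = 143/1000
Not equal → NOT independent

No, not independent


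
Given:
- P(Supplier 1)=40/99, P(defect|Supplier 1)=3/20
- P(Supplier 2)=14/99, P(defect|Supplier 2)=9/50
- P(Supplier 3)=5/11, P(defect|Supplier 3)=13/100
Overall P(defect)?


P(B) = Σ P(B|Aᵢ)×P(Aᵢ)
  3/20×40/99 = 2/33
  9/50×14/99 = 7/275
  13/100×5/11 = 13/220
Sum = 479/3300

P(defect) = 479/3300 ≈ 14.52%


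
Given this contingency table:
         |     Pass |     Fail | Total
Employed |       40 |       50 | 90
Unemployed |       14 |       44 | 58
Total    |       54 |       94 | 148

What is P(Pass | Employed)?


P(Pass | Employed) = 40/(40+50) = 40/90 = 4/9

P(Pass|Employed) = 4/9 ≈ 44.44%


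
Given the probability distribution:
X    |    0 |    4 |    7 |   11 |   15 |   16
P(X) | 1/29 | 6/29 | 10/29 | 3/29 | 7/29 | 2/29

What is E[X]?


E[X] = Σ x·P(X=x)
= (0)×(1/29) + (4)×(6/29) + (7)×(10/29) + (11)×(3/29) + (15)×(7/29) + (16)×(2/29)
= 264/29

E[X] = 264/29


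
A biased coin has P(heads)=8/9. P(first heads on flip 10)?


Geometric: P(X=10) = (1-p)^(k-1)×p = (1/9)^9×8/9 = 8/3486784401

P(X=10) = 8/3486784401 ≈ 0.00%


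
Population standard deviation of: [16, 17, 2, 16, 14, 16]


Mean = 81/6 = 27/2
  (16-27/2)²=25/4
  (17-27/2)²=49/4
  (2-27/2)²=529/4
  (16-27/2)²=25/4
  (14-27/2)²=1/4
  (16-27/2)²=25/4
Σ(x-μ)² = 327/2
σ² = (327/2)/6 = 109/4

σ = √(109/4) ≈ 5.2202


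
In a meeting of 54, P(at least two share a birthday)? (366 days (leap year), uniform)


P(all different) = Π(366-i)/366 for i=0..53
= 0.016316
P(match) = 1 - 0.016316 = 0.983684

P ≈ 0.9837 ≈ 98.37%


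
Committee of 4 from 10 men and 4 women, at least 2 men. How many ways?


Count by #men:
  2M,2W: C(10,2)×C(4,2)=270
  3M,1W: C(10,3)×C(4,1)=480
  4M,0W: C(10,4)×C(4,0)=210
Total = 960

960


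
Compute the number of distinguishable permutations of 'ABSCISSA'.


Letters: 8, freq: {'A': 2, 'B': 1, 'S': 3, 'C': 1, 'I': 1}
8!/(2!×1!×3!×1!×1!) = 40320/12 = 3360

3360


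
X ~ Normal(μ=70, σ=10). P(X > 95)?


z = (95-70)/10 = 2.5
P(X > 95) = 1 - P(Z ≤ 2.5) = 1 - 0.9938 = 0.0062

P(X > 95) ≈ 0.0062


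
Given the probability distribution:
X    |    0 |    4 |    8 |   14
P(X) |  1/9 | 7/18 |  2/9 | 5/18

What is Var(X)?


E[X] = 65/9
E[X²] = 674/9
Var(X) = E[X²] - (E[X])² = 674/9 - 4225/81 = 1841/81

Var(X) = 1841/81 ≈ 22.7284


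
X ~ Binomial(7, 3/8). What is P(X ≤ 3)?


P(X ≤ 3) = Σ P(X=i) for i=0..3
P(X=0) = 78125/2097152
P(X=1) = 328125/2097152
P(X=2) = 590625/2097152
P(X=3) = 590625/2097152
Sum = 396875/524288

P(X ≤ 3) = 396875/524288 ≈ 75.70%


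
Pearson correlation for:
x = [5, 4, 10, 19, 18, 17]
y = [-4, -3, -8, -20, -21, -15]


n=6, Σx=73, Σy=-71, Σxy=-1125, Σx²=1115, Σy²=1155
r = (6×(-1125) - 73×(-71))/√((6×1115 - 73²)(6×1155 - (-71)²))
= -1567/√(1361×1889) = -1567/√2570929 ≈ -1567/1603.4117 ≈ -0.9773

r ≈ -0.9773


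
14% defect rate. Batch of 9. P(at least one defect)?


P(all good) = (43/50)^9 = 502592611936843/1953125000000000
P(≥1 defect) = 1450532388063157/1953125000000000

P = 1450532388063157/1953125000000000 ≈ 74.27%


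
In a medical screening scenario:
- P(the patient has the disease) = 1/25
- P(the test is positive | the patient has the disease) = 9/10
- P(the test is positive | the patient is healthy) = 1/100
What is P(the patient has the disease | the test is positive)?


Using Bayes' theorem:
P(A|B) = P(B|A)·P(A) / P(B)

P(the test is positive) = 9/10 × 1/25 + 1/100 × 24/25
= 9/250 + 6/625 = 57/1250

P(the patient has the disease|the test is positive) = (9/250) / (57/1250) = 15/19

P(the patient has the disease|the test is positive) = 15/19 ≈ 78.95%


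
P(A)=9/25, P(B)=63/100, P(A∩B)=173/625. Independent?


P(A)×P(B) = 567/2500
P(A∩B) = 173/625
Not equal → NOT independent

No, not independent


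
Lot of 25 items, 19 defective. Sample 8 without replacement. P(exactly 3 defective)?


Hypergeometric: C(19,3)×C(6,5)/C(25,8)
= 969×6/1081575 = 34/6325

P(X=3) = 34/6325 ≈ 0.54%


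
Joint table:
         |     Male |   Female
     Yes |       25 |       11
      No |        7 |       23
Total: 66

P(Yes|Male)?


P(Yes|Male) = 25/(25+7) = 25/32

P = 25/32 ≈ 78.12%


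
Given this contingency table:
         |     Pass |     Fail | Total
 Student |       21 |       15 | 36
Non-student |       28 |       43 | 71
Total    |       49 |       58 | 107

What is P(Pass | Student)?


P(Pass | Student) = 21/(21+15) = 21/36 = 7/12

P(Pass|Student) = 7/12 ≈ 58.33%


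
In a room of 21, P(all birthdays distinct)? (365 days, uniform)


P(all different) = Π(365-i)/365 for i=0..20
= (365/365)×(364/365)×...×(345/365)
= 0.556312

P ≈ 0.5563 ≈ 55.63%


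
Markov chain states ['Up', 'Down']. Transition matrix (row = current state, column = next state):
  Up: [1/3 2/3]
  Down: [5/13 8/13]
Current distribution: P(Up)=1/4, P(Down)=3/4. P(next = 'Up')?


P(next=Up) = Σᵢ P(now=i)×P(i→Up)
= 1/4×1/3 + 3/4×5/13
= 1/12 + 15/52 = 29/78

P = 29/78 ≈ 0.3718


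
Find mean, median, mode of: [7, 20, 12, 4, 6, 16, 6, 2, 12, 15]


Sorted: [2, 4, 6, 6, 7, 12, 12, 15, 16, 20]
Mean = 100/10 = 10
Median = 19/2
Freq: {7: 1, 20: 1, 12: 2, 4: 1, 6: 2, 16: 1, 2: 1, 15: 1}
Mode: [6, 12]

Mean=10, Median=19/2, Mode=[6, 12]


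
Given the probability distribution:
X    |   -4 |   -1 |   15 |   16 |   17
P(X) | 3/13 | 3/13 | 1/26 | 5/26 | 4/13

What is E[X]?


E[X] = Σ x·P(X=x)
= (-4)×(3/13) + (-1)×(3/13) + (15)×(1/26) + (16)×(5/26) + (17)×(4/13)
= 201/26

E[X] = 201/26


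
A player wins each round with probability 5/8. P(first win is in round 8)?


Geometric: P(X=8) = (1-p)^(k-1)×p = (3/8)^7×5/8 = 10935/16777216

P(X=8) = 10935/16777216 ≈ 0.07%


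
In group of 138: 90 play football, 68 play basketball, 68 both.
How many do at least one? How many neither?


|A∪B| = 90+68-68 = 90
Neither = 138-90 = 48

At least one: 90; Neither: 48


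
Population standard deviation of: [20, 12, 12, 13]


Mean = 57/4
  (20-57/4)²=529/16
  (12-57/4)²=81/16
  (12-57/4)²=81/16
  (13-57/4)²=25/16
Σ(x-μ)² = 179/4
σ² = (179/4)/4 = 179/16

σ = √(179/16) ≈ 3.3448


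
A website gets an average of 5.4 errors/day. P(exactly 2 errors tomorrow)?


Poisson(λ=5.4): P(X=2) = e^(-λ)×λ^k/k!
= e^(-5.4) × 5.4^2 / 2!
≈ 0.004516580943 × 29.16 / 2 ≈ 0.065852

P(X=2) ≈ 0.065852 ≈ 6.59%


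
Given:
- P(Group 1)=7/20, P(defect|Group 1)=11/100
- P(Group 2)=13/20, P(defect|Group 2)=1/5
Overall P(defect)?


P(B) = Σ P(B|Aᵢ)×P(Aᵢ)
  11/100×7/20 = 77/2000
  1/5×13/20 = 13/100
Sum = 337/2000

P(defect) = 337/2000 ≈ 16.85%


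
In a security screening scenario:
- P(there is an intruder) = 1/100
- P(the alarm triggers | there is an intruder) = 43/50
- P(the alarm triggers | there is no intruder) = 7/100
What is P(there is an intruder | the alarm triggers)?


Using Bayes' theorem:
P(A|B) = P(B|A)·P(A) / P(B)

P(the alarm triggers) = 43/50 × 1/100 + 7/100 × 99/100
= 43/5000 + 693/10000 = 779/10000

P(there is an intruder|the alarm triggers) = (43/5000) / (779/10000) = 86/779

P(there is an intruder|the alarm triggers) = 86/779 ≈ 11.04%


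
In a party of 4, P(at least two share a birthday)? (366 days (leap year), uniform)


P(all different) = Π(366-i)/366 for i=0..3
= 0.983689
P(match) = 1 - 0.983689 = 0.016311

P ≈ 0.0163 ≈ 1.63%


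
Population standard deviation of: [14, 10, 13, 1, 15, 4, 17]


Mean = 74/7
  (14-74/7)²=576/49
  (10-74/7)²=16/49
  (13-74/7)²=289/49
  (1-74/7)²=4489/49
  (15-74/7)²=961/49
  (4-74/7)²=2116/49
  (17-74/7)²=2025/49
Σ(x-μ)² = 1496/7
σ² = (1496/7)/7 = 1496/49

σ = √(1496/49) ≈ 5.5255
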